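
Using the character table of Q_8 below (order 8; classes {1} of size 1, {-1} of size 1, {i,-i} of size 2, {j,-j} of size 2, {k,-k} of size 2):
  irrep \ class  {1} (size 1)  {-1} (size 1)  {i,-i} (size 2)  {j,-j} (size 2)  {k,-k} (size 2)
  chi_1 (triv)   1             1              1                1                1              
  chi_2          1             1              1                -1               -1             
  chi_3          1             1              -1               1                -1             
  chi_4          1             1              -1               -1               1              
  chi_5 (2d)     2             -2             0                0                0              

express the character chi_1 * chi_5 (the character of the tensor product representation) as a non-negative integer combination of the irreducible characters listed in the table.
chi_1 tensor chi_5 = chi_5 (all other irreducibles have multiplicity 0).

Details: The character of a tensor product is the pointwise product (chi_1 * chi_5)(C) = chi_1(C) * chi_5(C):
  {1}: (1)*(2), {-1}: (1)*(-2), {i,-i}: (1)*(0), {j,-j}: (1)*(0), {k,-k}: (1)*(0)
so (chi_1 * chi_5) takes values
  {1} -> 2, {-1} -> -2, {i,-i} -> 0, {j,-j} -> 0, {k,-k} -> 0.
Now take the inner product of this character with each irreducible chi from the table, <chi_1*chi_5, chi> = (1/8) sum_C |C| (chi_1*chi_5)(C) conj(chi(C)):
  <chi_1*chi_5, chi_1> = (1/8)[1*(2)*conj(1) + 1*(-2)*conj(1) + 2*(0)*conj(1) + 2*(0)*conj(1) + 2*(0)*conj(1)]
      = (1/8)[(2) + (-2) + (0) + (0) + (0)] = 0/8 = 0
  <chi_1*chi_5, chi_2> = (1/8)[1*(2)*conj(1) + 1*(-2)*conj(1) + 2*(0)*conj(1) + 2*(0)*conj(-1) + 2*(0)*conj(-1)]
      = (1/8)[(2) + (-2) + (0) + (0) + (0)] = 0/8 = 0
  <chi_1*chi_5, chi_3> = (1/8)[1*(2)*conj(1) + 1*(-2)*conj(1) + 2*(0)*conj(-1) + 2*(0)*conj(1) + 2*(0)*conj(-1)]
      = (1/8)[(2) + (-2) + (0) + (0) + (0)] = 0/8 = 0
  <chi_1*chi_5, chi_4> = (1/8)[1*(2)*conj(1) + 1*(-2)*conj(1) + 2*(0)*conj(-1) + 2*(0)*conj(-1) + 2*(0)*conj(1)]
      = (1/8)[(2) + (-2) + (0) + (0) + (0)] = 0/8 = 0
  <chi_1*chi_5, chi_5> = (1/8)[1*(2)*conj(2) + 1*(-2)*conj(-2) + 2*(0)*conj(0) + 2*(0)*conj(0) + 2*(0)*conj(0)]
      = (1/8)[(4) + (4) + (0) + (0) + (0)] = 8/8 = 1
Hence the multiplicities are chi_5: 1. Dimension check: dim(chi_1)*dim(chi_5) = 1*2 = 2 and sum (mult * dim) = 1*2 = 2.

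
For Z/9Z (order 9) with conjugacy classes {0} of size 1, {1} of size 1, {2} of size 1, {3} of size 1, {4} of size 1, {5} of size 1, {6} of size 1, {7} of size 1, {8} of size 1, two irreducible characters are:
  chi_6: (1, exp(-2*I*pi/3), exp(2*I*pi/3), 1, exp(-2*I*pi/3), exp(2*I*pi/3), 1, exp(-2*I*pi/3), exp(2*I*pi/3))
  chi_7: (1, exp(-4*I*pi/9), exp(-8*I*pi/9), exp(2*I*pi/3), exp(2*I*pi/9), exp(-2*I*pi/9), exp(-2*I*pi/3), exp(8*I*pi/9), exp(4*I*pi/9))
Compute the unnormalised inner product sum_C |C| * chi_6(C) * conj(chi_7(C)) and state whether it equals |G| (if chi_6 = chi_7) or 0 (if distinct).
Sum = 0; so <chi_6, chi_7> = 0 (distinct irreducibles are orthogonal).

Proof sketch: Compute term by term over conjugacy classes (|C| * chi_6(C) * conj(chi_7(C))):
  1*(1)*conj(1) + 1*(exp(-2*I*pi/3))*conj(exp(-4*I*pi/9)) + 1*(exp(2*I*pi/3))*conj(exp(-8*I*pi/9)) + 1*(1)*conj(exp(2*I*pi/3)) + 1*(exp(-2*I*pi/3))*conj(exp(2*I*pi/9)) + 1*(exp(2*I*pi/3))*conj(exp(-2*I*pi/9)) + 1*(1)*conj(exp(-2*I*pi/3)) + 1*(exp(-2*I*pi/3))*conj(exp(8*I*pi/9)) + 1*(exp(2*I*pi/3))*conj(exp(4*I*pi/9))
  = (1) + (exp(-2*I*pi/9)) + (exp(-4*I*pi/9)) + (exp(-2*I*pi/3)) + (exp(-8*I*pi/9)) + (exp(8*I*pi/9)) + (exp(2*I*pi/3)) + (exp(4*I*pi/9)) + (exp(2*I*pi/9))
  = 0.
(Exp terms are combined using exp(i*s)*conj(exp(i*t)) = exp(i*(s-t)), and sums of them are collapsed using the identity that for every m > 1 the m distinct m-th roots of unity sum to 0, e.g. 1 + exp(2*I*pi/3) + exp(-2*I*pi/3) = 0.)
Dividing by |G| = 9 gives 0/9 = 0, matching the row-orthogonality relation <chi_6, chi_7> = [chi_6 = chi_7].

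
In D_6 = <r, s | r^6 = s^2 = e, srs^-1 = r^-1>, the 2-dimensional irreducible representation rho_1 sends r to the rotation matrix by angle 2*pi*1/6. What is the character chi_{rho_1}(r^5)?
chi_{rho_1}(r^5) = 2*cos(2*pi*1*5/6) = 1

Explanation: rho_1(r^5) is rotation by angle 2*pi*1*5/6, whose trace is 2*cos(2*pi*1*5/6) = 1.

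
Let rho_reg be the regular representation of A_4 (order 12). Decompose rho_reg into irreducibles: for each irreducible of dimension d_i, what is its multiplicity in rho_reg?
Each irreducible V_i of dimension d_i appears with multiplicity d_i, i.e. rho_reg = (direct sum over all irreducibles V_i) d_i V_i. The irreducible dimensions for A_4 are 1, 1, 1, 3: 3 irreducibles of dimension 1, each with multiplicity 1; 1 irreducible of dimension 3, with multiplicity 3. Total dimension 3*1*1 + 1*3*3 = 12 = |G|.

Details: General theorem: in the regular representation of a finite group G, each irreducible appears with multiplicity equal to its dimension. Check: dim(rho_reg) = sum d_i^2 = 1 + 1 + 1 + 9 = 12 = |G|.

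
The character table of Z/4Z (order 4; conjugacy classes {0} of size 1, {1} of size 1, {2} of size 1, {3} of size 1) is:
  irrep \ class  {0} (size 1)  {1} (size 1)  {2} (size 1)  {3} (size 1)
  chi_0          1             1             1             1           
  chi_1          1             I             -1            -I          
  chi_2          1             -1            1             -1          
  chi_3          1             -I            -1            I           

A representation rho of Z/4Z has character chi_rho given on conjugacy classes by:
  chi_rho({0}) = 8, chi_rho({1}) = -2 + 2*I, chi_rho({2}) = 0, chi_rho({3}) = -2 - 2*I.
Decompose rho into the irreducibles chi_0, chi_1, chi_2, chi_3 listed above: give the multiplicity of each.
Multiplicities: chi_0: 1, chi_1: 3, chi_2: 3, chi_3: 1.

Working: Use <chi_rho, chi> = (1/|G|) sum_C |C| * chi_rho(C) * conj(chi(C)) with |G| = 4 for each irreducible chi in the table:
  <chi_rho, chi_0> = (1/4)[1*(8)*conj(1) + 1*(-2 + 2*I)*conj(1) + 1*(0)*conj(1) + 1*(-2 - 2*I)*conj(1)]
      = (1/4)[(8) + (-2 + 2*I) + (0) + (-2 - 2*I)] = 4/4 = 1
  <chi_rho, chi_1> = (1/4)[1*(8)*conj(1) + 1*(-2 + 2*I)*conj(I) + 1*(0)*conj(-1) + 1*(-2 - 2*I)*conj(-I)]
      = (1/4)[(8) + (2 + 2*I) + (0) + (2 - 2*I)] = 12/4 = 3
  <chi_rho, chi_2> = (1/4)[1*(8)*conj(1) + 1*(-2 + 2*I)*conj(-1) + 1*(0)*conj(1) + 1*(-2 - 2*I)*conj(-1)]
      = (1/4)[(8) + (2 - 2*I) + (0) + (2 + 2*I)] = 12/4 = 3
  <chi_rho, chi_3> = (1/4)[1*(8)*conj(1) + 1*(-2 + 2*I)*conj(-I) + 1*(0)*conj(-1) + 1*(-2 - 2*I)*conj(I)]
      = (1/4)[(8) + (-2 - 2*I) + (0) + (-2 + 2*I)] = 4/4 = 1
(Exp terms are combined using exp(i*s)*conj(exp(i*t)) = exp(i*(s-t)), and sums of them are collapsed using the identity that for every m > 1 the m distinct m-th roots of unity sum to 0, e.g. 1 + exp(2*I*pi/3) + exp(-2*I*pi/3) = 0.)
Dimension check: dim(rho) = sum (mult * dim) = 1*1 + 3*1 + 3*1 + 1*1 = 8 = chi_rho(e) = 8.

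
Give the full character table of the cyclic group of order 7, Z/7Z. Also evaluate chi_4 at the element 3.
Character table of Z/7Z (irreps indexed chi_0,...,chi_6 with chi_k(m) = zeta_7^(k*m), zeta_7 = exp(2*pi*i/7)):
  irrep \ class  {0} (size 1)  {1} (size 1)    {2} (size 1)    {3} (size 1)    {4} (size 1)    {5} (size 1)    {6} (size 1)  
  chi_0          1             1               1               1               1               1               1             
  chi_1          1             exp(2*I*pi/7)   exp(4*I*pi/7)   exp(6*I*pi/7)   exp(-6*I*pi/7)  exp(-4*I*pi/7)  exp(-2*I*pi/7)
  chi_2          1             exp(4*I*pi/7)   exp(-6*I*pi/7)  exp(-2*I*pi/7)  exp(2*I*pi/7)   exp(6*I*pi/7)   exp(-4*I*pi/7)
  chi_3          1             exp(6*I*pi/7)   exp(-2*I*pi/7)  exp(4*I*pi/7)   exp(-4*I*pi/7)  exp(2*I*pi/7)   exp(-6*I*pi/7)
  chi_4          1             exp(-6*I*pi/7)  exp(2*I*pi/7)   exp(-4*I*pi/7)  exp(4*I*pi/7)   exp(-2*I*pi/7)  exp(6*I*pi/7) 
  chi_5          1             exp(-4*I*pi/7)  exp(6*I*pi/7)   exp(2*I*pi/7)   exp(-2*I*pi/7)  exp(-6*I*pi/7)  exp(4*I*pi/7) 
  chi_6          1             exp(-2*I*pi/7)  exp(-4*I*pi/7)  exp(-6*I*pi/7)  exp(6*I*pi/7)   exp(4*I*pi/7)   exp(2*I*pi/7) 

Spot check: chi_4(3) = zeta_7^(4*3) = zeta_7^12 = exp(-4*I*pi/7).

Derivation: Z/7Z is abelian, so all 7 irreducible complex representations are 1-dimensional. They are given by chi_k(m) = zeta_7^(k*m) for k = 0,...,6. Row orthogonality: sum_m chi_k(m) conj(chi_l(m)) = 7 * [k = l].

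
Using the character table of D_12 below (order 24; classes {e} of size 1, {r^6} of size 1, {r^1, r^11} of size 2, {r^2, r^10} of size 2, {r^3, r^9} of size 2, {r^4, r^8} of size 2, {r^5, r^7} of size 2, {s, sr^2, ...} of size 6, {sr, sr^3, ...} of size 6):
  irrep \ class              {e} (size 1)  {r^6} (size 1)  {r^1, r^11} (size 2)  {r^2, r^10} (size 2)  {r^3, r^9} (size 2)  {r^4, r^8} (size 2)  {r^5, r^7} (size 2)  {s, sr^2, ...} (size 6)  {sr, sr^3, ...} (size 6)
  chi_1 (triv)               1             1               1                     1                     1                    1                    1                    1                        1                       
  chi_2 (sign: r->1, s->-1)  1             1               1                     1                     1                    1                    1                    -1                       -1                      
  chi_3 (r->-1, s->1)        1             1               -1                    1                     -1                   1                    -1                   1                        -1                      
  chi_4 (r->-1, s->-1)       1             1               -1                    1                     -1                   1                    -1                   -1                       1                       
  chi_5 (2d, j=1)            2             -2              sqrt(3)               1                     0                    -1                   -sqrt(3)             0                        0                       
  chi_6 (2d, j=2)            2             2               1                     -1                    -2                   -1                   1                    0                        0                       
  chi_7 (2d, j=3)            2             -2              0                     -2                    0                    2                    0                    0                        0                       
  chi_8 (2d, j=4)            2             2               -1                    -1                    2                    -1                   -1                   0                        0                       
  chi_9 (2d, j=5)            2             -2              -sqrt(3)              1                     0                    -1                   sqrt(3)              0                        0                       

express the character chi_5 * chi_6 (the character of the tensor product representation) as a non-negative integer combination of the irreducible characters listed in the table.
chi_5 tensor chi_6 = chi_5 + chi_7 (all other irreducibles have multiplicity 0).

The character of a tensor product is the pointwise product (chi_5 * chi_6)(C) = chi_5(C) * chi_6(C):
  {e}: (2)*(2), {r^6}: (-2)*(2), {r^1, r^11}: (sqrt(3))*(1), {r^2, r^10}: (1)*(-1), {r^3, r^9}: (0)*(-2), {r^4, r^8}: (-1)*(-1), {r^5, r^7}: (-sqrt(3))*(1), {s, sr^2, ...}: (0)*(0), {sr, sr^3, ...}: (0)*(0)
so (chi_5 * chi_6) takes values
  {e} -> 4, {r^6} -> -4, {r^1, r^11} -> sqrt(3), {r^2, r^10} -> -1, {r^3, r^9} -> 0, {r^4, r^8} -> 1, {r^5, r^7} -> -sqrt(3), {s, sr^2, ...} -> 0, {sr, sr^3, ...} -> 0.
Now take the inner product of this character with each irreducible chi from the table, <chi_5*chi_6, chi> = (1/24) sum_C |C| (chi_5*chi_6)(C) conj(chi(C)):
  <chi_5*chi_6, chi_1> = (1/24)[1*(4)*conj(1) + 1*(-4)*conj(1) + 2*(sqrt(3))*conj(1) + 2*(-1)*conj(1) + 2*(0)*conj(1) + 2*(1)*conj(1) + 2*(-sqrt(3))*conj(1) + 6*(0)*conj(1) + 6*(0)*conj(1)]
      = (1/24)[(4) + (-4) + (2*sqrt(3)) + (-2) + (0) + (2) + (-2*sqrt(3)) + (0) + (0)] = 0/24 = 0
  <chi_5*chi_6, chi_2> = (1/24)[1*(4)*conj(1) + 1*(-4)*conj(1) + 2*(sqrt(3))*conj(1) + 2*(-1)*conj(1) + 2*(0)*conj(1) + 2*(1)*conj(1) + 2*(-sqrt(3))*conj(1) + 6*(0)*conj(-1) + 6*(0)*conj(-1)]
      = (1/24)[(4) + (-4) + (2*sqrt(3)) + (-2) + (0) + (2) + (-2*sqrt(3)) + (0) + (0)] = 0/24 = 0
  <chi_5*chi_6, chi_3> = (1/24)[1*(4)*conj(1) + 1*(-4)*conj(1) + 2*(sqrt(3))*conj(-1) + 2*(-1)*conj(1) + 2*(0)*conj(-1) + 2*(1)*conj(1) + 2*(-sqrt(3))*conj(-1) + 6*(0)*conj(1) + 6*(0)*conj(-1)]
      = (1/24)[(4) + (-4) + (-2*sqrt(3)) + (-2) + (0) + (2) + (2*sqrt(3)) + (0) + (0)] = 0/24 = 0
  <chi_5*chi_6, chi_4> = (1/24)[1*(4)*conj(1) + 1*(-4)*conj(1) + 2*(sqrt(3))*conj(-1) + 2*(-1)*conj(1) + 2*(0)*conj(-1) + 2*(1)*conj(1) + 2*(-sqrt(3))*conj(-1) + 6*(0)*conj(-1) + 6*(0)*conj(1)]
      = (1/24)[(4) + (-4) + (-2*sqrt(3)) + (-2) + (0) + (2) + (2*sqrt(3)) + (0) + (0)] = 0/24 = 0
  <chi_5*chi_6, chi_5> = (1/24)[1*(4)*conj(2) + 1*(-4)*conj(-2) + 2*(sqrt(3))*conj(sqrt(3)) + 2*(-1)*conj(1) + 2*(0)*conj(0) + 2*(1)*conj(-1) + 2*(-sqrt(3))*conj(-sqrt(3)) + 6*(0)*conj(0) + 6*(0)*conj(0)]
      = (1/24)[(8) + (8) + (6) + (-2) + (0) + (-2) + (6) + (0) + (0)] = 24/24 = 1
  <chi_5*chi_6, chi_6> = (1/24)[1*(4)*conj(2) + 1*(-4)*conj(2) + 2*(sqrt(3))*conj(1) + 2*(-1)*conj(-1) + 2*(0)*conj(-2) + 2*(1)*conj(-1) + 2*(-sqrt(3))*conj(1) + 6*(0)*conj(0) + 6*(0)*conj(0)]
      = (1/24)[(8) + (-8) + (2*sqrt(3)) + (2) + (0) + (-2) + (-2*sqrt(3)) + (0) + (0)] = 0/24 = 0
  <chi_5*chi_6, chi_7> = (1/24)[1*(4)*conj(2) + 1*(-4)*conj(-2) + 2*(sqrt(3))*conj(0) + 2*(-1)*conj(-2) + 2*(0)*conj(0) + 2*(1)*conj(2) + 2*(-sqrt(3))*conj(0) + 6*(0)*conj(0) + 6*(0)*conj(0)]
      = (1/24)[(8) + (8) + (0) + (4) + (0) + (4) + (0) + (0) + (0)] = 24/24 = 1
  <chi_5*chi_6, chi_8> = (1/24)[1*(4)*conj(2) + 1*(-4)*conj(2) + 2*(sqrt(3))*conj(-1) + 2*(-1)*conj(-1) + 2*(0)*conj(2) + 2*(1)*conj(-1) + 2*(-sqrt(3))*conj(-1) + 6*(0)*conj(0) + 6*(0)*conj(0)]
      = (1/24)[(8) + (-8) + (-2*sqrt(3)) + (2) + (0) + (-2) + (2*sqrt(3)) + (0) + (0)] = 0/24 = 0
  <chi_5*chi_6, chi_9> = (1/24)[1*(4)*conj(2) + 1*(-4)*conj(-2) + 2*(sqrt(3))*conj(-sqrt(3)) + 2*(-1)*conj(1) + 2*(0)*conj(0) + 2*(1)*conj(-1) + 2*(-sqrt(3))*conj(sqrt(3)) + 6*(0)*conj(0) + 6*(0)*conj(0)]
      = (1/24)[(8) + (8) + (-6) + (-2) + (0) + (-2) + (-6) + (0) + (0)] = 0/24 = 0
Hence the multiplicities are chi_5: 1, chi_7: 1. Dimension check: dim(chi_5)*dim(chi_6) = 2*2 = 4 and sum (mult * dim) = 1*2 + 1*2 = 4.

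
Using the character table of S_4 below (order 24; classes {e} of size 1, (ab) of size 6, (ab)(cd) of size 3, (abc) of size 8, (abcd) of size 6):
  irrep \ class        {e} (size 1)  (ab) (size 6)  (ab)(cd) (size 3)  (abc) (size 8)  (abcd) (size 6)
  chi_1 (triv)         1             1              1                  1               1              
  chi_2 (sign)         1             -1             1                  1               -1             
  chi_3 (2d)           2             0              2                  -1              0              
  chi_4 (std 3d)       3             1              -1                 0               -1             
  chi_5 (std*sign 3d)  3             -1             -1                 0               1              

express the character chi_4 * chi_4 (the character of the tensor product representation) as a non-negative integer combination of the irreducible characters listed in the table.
chi_4 tensor chi_4 = chi_1 + chi_3 + chi_4 + chi_5 (all other irreducibles have multiplicity 0).

Explanation: The character of a tensor product is the pointwise product (chi_4 * chi_4)(C) = chi_4(C) * chi_4(C):
  {e}: (3)*(3), (ab): (1)*(1), (ab)(cd): (-1)*(-1), (abc): (0)*(0), (abcd): (-1)*(-1)
so (chi_4 * chi_4) takes values
  {e} -> 9, (ab) -> 1, (ab)(cd) -> 1, (abc) -> 0, (abcd) -> 1.
Now take the inner product of this character with each irreducible chi from the table, <chi_4*chi_4, chi> = (1/24) sum_C |C| (chi_4*chi_4)(C) conj(chi(C)):
  <chi_4*chi_4, chi_1> = (1/24)[1*(9)*conj(1) + 6*(1)*conj(1) + 3*(1)*conj(1) + 8*(0)*conj(1) + 6*(1)*conj(1)]
      = (1/24)[(9) + (6) + (3) + (0) + (6)] = 24/24 = 1
  <chi_4*chi_4, chi_2> = (1/24)[1*(9)*conj(1) + 6*(1)*conj(-1) + 3*(1)*conj(1) + 8*(0)*conj(1) + 6*(1)*conj(-1)]
      = (1/24)[(9) + (-6) + (3) + (0) + (-6)] = 0/24 = 0
  <chi_4*chi_4, chi_3> = (1/24)[1*(9)*conj(2) + 6*(1)*conj(0) + 3*(1)*conj(2) + 8*(0)*conj(-1) + 6*(1)*conj(0)]
      = (1/24)[(18) + (0) + (6) + (0) + (0)] = 24/24 = 1
  <chi_4*chi_4, chi_4> = (1/24)[1*(9)*conj(3) + 6*(1)*conj(1) + 3*(1)*conj(-1) + 8*(0)*conj(0) + 6*(1)*conj(-1)]
      = (1/24)[(27) + (6) + (-3) + (0) + (-6)] = 24/24 = 1
  <chi_4*chi_4, chi_5> = (1/24)[1*(9)*conj(3) + 6*(1)*conj(-1) + 3*(1)*conj(-1) + 8*(0)*conj(0) + 6*(1)*conj(1)]
      = (1/24)[(27) + (-6) + (-3) + (0) + (6)] = 24/24 = 1
Hence the multiplicities are chi_1: 1, chi_3: 1, chi_4: 1, chi_5: 1. Dimension check: dim(chi_4)*dim(chi_4) = 3*3 = 9 and sum (mult * dim) = 1*1 + 1*2 + 1*3 + 1*3 = 9.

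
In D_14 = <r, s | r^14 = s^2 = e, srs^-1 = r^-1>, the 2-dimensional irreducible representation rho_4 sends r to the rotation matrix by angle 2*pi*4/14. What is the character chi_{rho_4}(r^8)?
chi_{rho_4}(r^8) = 2*cos(2*pi*4*8/14) = -2*cos(3*pi/7)

Working: rho_4(r^8) is rotation by angle 2*pi*4*8/14, whose trace is 2*cos(2*pi*4*8/14) = -2*cos(3*pi/7).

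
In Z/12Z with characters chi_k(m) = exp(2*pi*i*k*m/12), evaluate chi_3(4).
chi_3(4) = zeta_12^12 = 1

Justification: chi_3(4) = zeta_12^(3*4) = zeta_12^12. Since zeta_12^12 = 1, this equals zeta_12^0 = exp(2*pi*i*0/12) = 1.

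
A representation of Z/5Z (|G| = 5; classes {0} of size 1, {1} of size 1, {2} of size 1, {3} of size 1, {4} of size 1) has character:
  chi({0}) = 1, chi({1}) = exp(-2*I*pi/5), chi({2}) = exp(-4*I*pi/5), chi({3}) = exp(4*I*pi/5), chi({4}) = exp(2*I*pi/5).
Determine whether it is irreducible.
Irreducible: <chi, chi> = 1.

Working: <chi, chi> = (1/|G|) sum_C |C| * |chi(C)|^2 = (1/5)[1*|1|^2 + 1*|exp(-2*I*pi/5)|^2 + 1*|exp(-4*I*pi/5)|^2 + 1*|exp(4*I*pi/5)|^2 + 1*|exp(2*I*pi/5)|^2]
  = (1/5)[(1) + (1) + (1) + (1) + (1)] = 5/5 = 1.
(Exp terms are combined using exp(i*s)*conj(exp(i*t)) = exp(i*(s-t)), and sums of them are collapsed using the identity that for every m > 1 the m distinct m-th roots of unity sum to 0, e.g. 1 + exp(2*I*pi/3) + exp(-2*I*pi/3) = 0.)
A character is irreducible iff <chi, chi> = 1, so this representation is irreducible.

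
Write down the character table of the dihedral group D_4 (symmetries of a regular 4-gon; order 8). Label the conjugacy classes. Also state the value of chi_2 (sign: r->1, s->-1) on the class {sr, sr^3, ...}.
Conjugacy classes: {e} of size 1, {r^2} of size 1, {r^1, r^3} of size 2, {s, sr^2, ...} of size 2, {sr, sr^3, ...} of size 2.
Character table:
  irrep \ class              {e} (size 1)  {r^2} (size 1)  {r^1, r^3} (size 2)  {s, sr^2, ...} (size 2)  {sr, sr^3, ...} (size 2)
  chi_1 (triv)               1             1               1                    1                        1                       
  chi_2 (sign: r->1, s->-1)  1             1               1                    -1                       -1                      
  chi_3 (r->-1, s->1)        1             1               -1                   1                        -1                      
  chi_4 (r->-1, s->-1)       1             1               -1                   -1                       1                       
  chi_5 (2d, j=1)            2             -2              0                    0                        0                       

Spot check: chi_2 (sign: r->1, s->-1) on {sr, sr^3, ...} = -1.

Solution. D_4 has order 2*4 = 8 with 5 conjugacy classes, hence 5 irreducibles. Sum of squared dims 1 + 1 + 1 + 1 + 4 = 8 = |G|. Linear characters come from the abelianisation; the 2-dimensional irreps have character r^k -> 2*cos(2*pi*j*k/4), reflections -> 0.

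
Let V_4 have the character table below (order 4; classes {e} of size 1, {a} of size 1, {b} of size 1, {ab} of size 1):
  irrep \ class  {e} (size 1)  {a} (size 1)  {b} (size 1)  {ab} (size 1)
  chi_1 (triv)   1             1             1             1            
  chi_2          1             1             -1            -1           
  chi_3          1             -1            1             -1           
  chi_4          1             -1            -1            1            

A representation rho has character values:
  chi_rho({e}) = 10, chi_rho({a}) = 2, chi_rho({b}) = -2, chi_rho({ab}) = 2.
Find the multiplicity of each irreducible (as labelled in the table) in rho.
Multiplicities: chi_1: 3, chi_2: 3, chi_3: 1, chi_4: 3.

Explanation: Use <chi_rho, chi> = (1/|G|) sum_C |C| * chi_rho(C) * conj(chi(C)) with |G| = 4 for each irreducible chi in the table:
  <chi_rho, chi_1> = (1/4)[1*(10)*conj(1) + 1*(2)*conj(1) + 1*(-2)*conj(1) + 1*(2)*conj(1)]
      = (1/4)[(10) + (2) + (-2) + (2)] = 12/4 = 3
  <chi_rho, chi_2> = (1/4)[1*(10)*conj(1) + 1*(2)*conj(1) + 1*(-2)*conj(-1) + 1*(2)*conj(-1)]
      = (1/4)[(10) + (2) + (2) + (-2)] = 12/4 = 3
  <chi_rho, chi_3> = (1/4)[1*(10)*conj(1) + 1*(2)*conj(-1) + 1*(-2)*conj(1) + 1*(2)*conj(-1)]
      = (1/4)[(10) + (-2) + (-2) + (-2)] = 4/4 = 1
  <chi_rho, chi_4> = (1/4)[1*(10)*conj(1) + 1*(2)*conj(-1) + 1*(-2)*conj(-1) + 1*(2)*conj(1)]
      = (1/4)[(10) + (-2) + (2) + (2)] = 12/4 = 3
Dimension check: dim(rho) = sum (mult * dim) = 3*1 + 3*1 + 1*1 + 3*1 = 10 = chi_rho(e) = 10.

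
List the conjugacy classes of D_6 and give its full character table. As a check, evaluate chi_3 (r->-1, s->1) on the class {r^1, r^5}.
Conjugacy classes: {e} of size 1, {r^3} of size 1, {r^1, r^5} of size 2, {r^2, r^4} of size 2, {s, sr^2, ...} of size 3, {sr, sr^3, ...} of size 3.
Character table:
  irrep \ class              {e} (size 1)  {r^3} (size 1)  {r^1, r^5} (size 2)  {r^2, r^4} (size 2)  {s, sr^2, ...} (size 3)  {sr, sr^3, ...} (size 3)
  chi_1 (triv)               1             1               1                    1                    1                        1                       
  chi_2 (sign: r->1, s->-1)  1             1               1                    1                    -1                       -1                      
  chi_3 (r->-1, s->1)        1             -1              -1                   1                    1                        -1                      
  chi_4 (r->-1, s->-1)       1             -1              -1                   1                    -1                       1                       
  chi_5 (2d, j=1)            2             -2              1                    -1                   0                        0                       
  chi_6 (2d, j=2)            2             2               -1                   -1                   0                        0                       

Spot check: chi_3 (r->-1, s->1) on {r^1, r^5} = -1.

Proof sketch: D_6 has order 2*6 = 12 with 6 conjugacy classes, hence 6 irreducibles. Sum of squared dims 1 + 1 + 1 + 1 + 4 + 4 = 12 = |G|. Linear characters come from the abelianisation; the 2-dimensional irreps have character r^k -> 2*cos(2*pi*j*k/6), reflections -> 0.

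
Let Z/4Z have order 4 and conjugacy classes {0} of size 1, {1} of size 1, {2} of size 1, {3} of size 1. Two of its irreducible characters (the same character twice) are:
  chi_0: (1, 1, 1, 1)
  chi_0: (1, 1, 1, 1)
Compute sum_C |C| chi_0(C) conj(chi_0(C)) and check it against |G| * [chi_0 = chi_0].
Sum = 4 = |G| = 4; so <chi_0, chi_0> = 1 (norm-1 confirms irreducibility).

Working: Compute term by term over conjugacy classes (|C| * chi_0(C) * conj(chi_0(C))):
  1*(1)*conj(1) + 1*(1)*conj(1) + 1*(1)*conj(1) + 1*(1)*conj(1)
  = (1) + (1) + (1) + (1)
  = 4.
(Exp terms are combined using exp(i*s)*conj(exp(i*t)) = exp(i*(s-t)), and sums of them are collapsed using the identity that for every m > 1 the m distinct m-th roots of unity sum to 0, e.g. 1 + exp(2*I*pi/3) + exp(-2*I*pi/3) = 0.)
Dividing by |G| = 4 gives 4/4 = 1, matching the row-orthogonality relation <chi_0, chi_0> = [chi_0 = chi_0].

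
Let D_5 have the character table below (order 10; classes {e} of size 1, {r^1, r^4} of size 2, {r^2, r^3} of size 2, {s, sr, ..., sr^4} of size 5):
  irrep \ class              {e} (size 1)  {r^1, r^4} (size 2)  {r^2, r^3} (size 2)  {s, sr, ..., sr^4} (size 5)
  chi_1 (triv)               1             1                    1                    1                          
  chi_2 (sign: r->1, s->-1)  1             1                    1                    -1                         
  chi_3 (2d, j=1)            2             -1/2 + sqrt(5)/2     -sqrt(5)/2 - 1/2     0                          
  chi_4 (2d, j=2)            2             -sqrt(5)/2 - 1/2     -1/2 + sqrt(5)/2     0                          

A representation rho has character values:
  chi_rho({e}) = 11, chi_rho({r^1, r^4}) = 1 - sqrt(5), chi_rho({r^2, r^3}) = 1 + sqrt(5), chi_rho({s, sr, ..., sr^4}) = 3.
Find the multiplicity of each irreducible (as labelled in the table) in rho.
Multiplicities: chi_1: 3, chi_2: 0, chi_3: 1, chi_4: 3.

Proof sketch: Use <chi_rho, chi> = (1/|G|) sum_C |C| * chi_rho(C) * conj(chi(C)) with |G| = 10 for each irreducible chi in the table:
  <chi_rho, chi_1> = (1/10)[1*(11)*conj(1) + 2*(1 - sqrt(5))*conj(1) + 2*(1 + sqrt(5))*conj(1) + 5*(3)*conj(1)]
      = (1/10)[(11) + (2 - 2*sqrt(5)) + (2 + 2*sqrt(5)) + (15)] = 30/10 = 3
  <chi_rho, chi_2> = (1/10)[1*(11)*conj(1) + 2*(1 - sqrt(5))*conj(1) + 2*(1 + sqrt(5))*conj(1) + 5*(3)*conj(-1)]
      = (1/10)[(11) + (2 - 2*sqrt(5)) + (2 + 2*sqrt(5)) + (-15)] = 0/10 = 0
  <chi_rho, chi_3> = (1/10)[1*(11)*conj(2) + 2*(1 - sqrt(5))*conj(-1/2 + sqrt(5)/2) + 2*(1 + sqrt(5))*conj(-sqrt(5)/2 - 1/2) + 5*(3)*conj(0)]
      = (1/10)[(22) + (-6 + 2*sqrt(5)) + (-6 - 2*sqrt(5)) + (0)] = 10/10 = 1
  <chi_rho, chi_4> = (1/10)[1*(11)*conj(2) + 2*(1 - sqrt(5))*conj(-sqrt(5)/2 - 1/2) + 2*(1 + sqrt(5))*conj(-1/2 + sqrt(5)/2) + 5*(3)*conj(0)]
      = (1/10)[(22) + (4) + (4) + (0)] = 30/10 = 3
Dimension check: dim(rho) = sum (mult * dim) = 3*1 + 0*1 + 1*2 + 3*2 = 11 = chi_rho(e) = 11.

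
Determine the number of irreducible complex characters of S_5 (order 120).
7

Details: The number of irreducible complex representations of a finite group equals its number of conjugacy classes. Conjugacy classes in S_5 correspond to cycle types, i.e. partitions of 5; there are p(5) = 7 of them, so S_5 (order 120) has exactly 7 irreducible complex representations.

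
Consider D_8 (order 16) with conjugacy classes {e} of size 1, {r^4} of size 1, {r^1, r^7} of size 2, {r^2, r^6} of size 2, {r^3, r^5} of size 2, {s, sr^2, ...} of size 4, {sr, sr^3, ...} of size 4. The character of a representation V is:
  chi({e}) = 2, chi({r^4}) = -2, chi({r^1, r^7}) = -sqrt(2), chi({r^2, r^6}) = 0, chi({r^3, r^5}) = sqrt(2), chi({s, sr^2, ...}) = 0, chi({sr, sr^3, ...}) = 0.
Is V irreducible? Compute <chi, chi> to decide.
Irreducible: <chi, chi> = 1.

Proof sketch: <chi, chi> = (1/|G|) sum_C |C| * |chi(C)|^2 = (1/16)[1*|2|^2 + 1*|-2|^2 + 2*|-sqrt(2)|^2 + 2*|0|^2 + 2*|sqrt(2)|^2 + 4*|0|^2 + 4*|0|^2]
  = (1/16)[(4) + (4) + (4) + (0) + (4) + (0) + (0)] = 16/16 = 1.
A character is irreducible iff <chi, chi> = 1, so this representation is irreducible.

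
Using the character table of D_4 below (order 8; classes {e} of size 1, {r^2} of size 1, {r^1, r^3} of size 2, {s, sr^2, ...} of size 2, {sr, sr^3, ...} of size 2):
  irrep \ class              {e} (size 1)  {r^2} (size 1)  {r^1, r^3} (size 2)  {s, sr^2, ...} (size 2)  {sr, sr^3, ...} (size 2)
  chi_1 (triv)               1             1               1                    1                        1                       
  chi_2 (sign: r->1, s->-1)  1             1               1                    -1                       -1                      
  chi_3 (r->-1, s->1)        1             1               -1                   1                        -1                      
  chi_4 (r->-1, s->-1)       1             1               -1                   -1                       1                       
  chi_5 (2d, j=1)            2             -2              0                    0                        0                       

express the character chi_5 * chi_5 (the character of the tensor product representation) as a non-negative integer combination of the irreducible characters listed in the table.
chi_5 tensor chi_5 = chi_1 + chi_2 + chi_3 + chi_4 (all other irreducibles have multiplicity 0).

Details: The character of a tensor product is the pointwise product (chi_5 * chi_5)(C) = chi_5(C) * chi_5(C):
  {e}: (2)*(2), {r^2}: (-2)*(-2), {r^1, r^3}: (0)*(0), {s, sr^2, ...}: (0)*(0), {sr, sr^3, ...}: (0)*(0)
so (chi_5 * chi_5) takes values
  {e} -> 4, {r^2} -> 4, {r^1, r^3} -> 0, {s, sr^2, ...} -> 0, {sr, sr^3, ...} -> 0.
Now take the inner product of this character with each irreducible chi from the table, <chi_5*chi_5, chi> = (1/8) sum_C |C| (chi_5*chi_5)(C) conj(chi(C)):
  <chi_5*chi_5, chi_1> = (1/8)[1*(4)*conj(1) + 1*(4)*conj(1) + 2*(0)*conj(1) + 2*(0)*conj(1) + 2*(0)*conj(1)]
      = (1/8)[(4) + (4) + (0) + (0) + (0)] = 8/8 = 1
  <chi_5*chi_5, chi_2> = (1/8)[1*(4)*conj(1) + 1*(4)*conj(1) + 2*(0)*conj(1) + 2*(0)*conj(-1) + 2*(0)*conj(-1)]
      = (1/8)[(4) + (4) + (0) + (0) + (0)] = 8/8 = 1
  <chi_5*chi_5, chi_3> = (1/8)[1*(4)*conj(1) + 1*(4)*conj(1) + 2*(0)*conj(-1) + 2*(0)*conj(1) + 2*(0)*conj(-1)]
      = (1/8)[(4) + (4) + (0) + (0) + (0)] = 8/8 = 1
  <chi_5*chi_5, chi_4> = (1/8)[1*(4)*conj(1) + 1*(4)*conj(1) + 2*(0)*conj(-1) + 2*(0)*conj(-1) + 2*(0)*conj(1)]
      = (1/8)[(4) + (4) + (0) + (0) + (0)] = 8/8 = 1
  <chi_5*chi_5, chi_5> = (1/8)[1*(4)*conj(2) + 1*(4)*conj(-2) + 2*(0)*conj(0) + 2*(0)*conj(0) + 2*(0)*conj(0)]
      = (1/8)[(8) + (-8) + (0) + (0) + (0)] = 0/8 = 0
Hence the multiplicities are chi_1: 1, chi_2: 1, chi_3: 1, chi_4: 1. Dimension check: dim(chi_5)*dim(chi_5) = 2*2 = 4 and sum (mult * dim) = 1*1 + 1*1 + 1*1 + 1*1 = 4.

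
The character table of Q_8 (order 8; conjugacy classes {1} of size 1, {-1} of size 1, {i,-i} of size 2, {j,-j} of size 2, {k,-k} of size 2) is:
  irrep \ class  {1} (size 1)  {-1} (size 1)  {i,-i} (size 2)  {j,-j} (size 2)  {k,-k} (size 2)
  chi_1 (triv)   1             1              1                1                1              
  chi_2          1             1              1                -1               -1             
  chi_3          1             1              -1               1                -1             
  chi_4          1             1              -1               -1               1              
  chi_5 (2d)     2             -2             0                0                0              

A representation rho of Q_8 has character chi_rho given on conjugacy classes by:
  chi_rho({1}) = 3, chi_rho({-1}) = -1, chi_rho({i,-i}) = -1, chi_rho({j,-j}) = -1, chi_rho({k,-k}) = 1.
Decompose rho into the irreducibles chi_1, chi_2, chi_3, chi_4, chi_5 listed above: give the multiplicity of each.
Multiplicities: chi_1: 0, chi_2: 0, chi_3: 0, chi_4: 1, chi_5: 1.

Reasoning: Use <chi_rho, chi> = (1/|G|) sum_C |C| * chi_rho(C) * conj(chi(C)) with |G| = 8 for each irreducible chi in the table:
  <chi_rho, chi_1> = (1/8)[1*(3)*conj(1) + 1*(-1)*conj(1) + 2*(-1)*conj(1) + 2*(-1)*conj(1) + 2*(1)*conj(1)]
      = (1/8)[(3) + (-1) + (-2) + (-2) + (2)] = 0/8 = 0
  <chi_rho, chi_2> = (1/8)[1*(3)*conj(1) + 1*(-1)*conj(1) + 2*(-1)*conj(1) + 2*(-1)*conj(-1) + 2*(1)*conj(-1)]
      = (1/8)[(3) + (-1) + (-2) + (2) + (-2)] = 0/8 = 0
  <chi_rho, chi_3> = (1/8)[1*(3)*conj(1) + 1*(-1)*conj(1) + 2*(-1)*conj(-1) + 2*(-1)*conj(1) + 2*(1)*conj(-1)]
      = (1/8)[(3) + (-1) + (2) + (-2) + (-2)] = 0/8 = 0
  <chi_rho, chi_4> = (1/8)[1*(3)*conj(1) + 1*(-1)*conj(1) + 2*(-1)*conj(-1) + 2*(-1)*conj(-1) + 2*(1)*conj(1)]
      = (1/8)[(3) + (-1) + (2) + (2) + (2)] = 8/8 = 1
  <chi_rho, chi_5> = (1/8)[1*(3)*conj(2) + 1*(-1)*conj(-2) + 2*(-1)*conj(0) + 2*(-1)*conj(0) + 2*(1)*conj(0)]
      = (1/8)[(6) + (2) + (0) + (0) + (0)] = 8/8 = 1
Dimension check: dim(rho) = sum (mult * dim) = 0*1 + 0*1 + 0*1 + 1*1 + 1*2 = 3 = chi_rho(e) = 3.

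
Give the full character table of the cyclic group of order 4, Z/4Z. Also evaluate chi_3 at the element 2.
Character table of Z/4Z (irreps indexed chi_0,...,chi_3 with chi_k(m) = zeta_4^(k*m), zeta_4 = exp(2*pi*i/4)):
  irrep \ class  {0} (size 1)  {1} (size 1)  {2} (size 1)  {3} (size 1)
  chi_0          1             1             1             1           
  chi_1          1             I             -1            -I          
  chi_2          1             -1            1             -1          
  chi_3          1             -I            -1            I           

Spot check: chi_3(2) = zeta_4^(3*2) = zeta_4^6 = -1.

Solution. Z/4Z is abelian, so all 4 irreducible complex representations are 1-dimensional. They are given by chi_k(m) = zeta_4^(k*m) for k = 0,...,3. Row orthogonality: sum_m chi_k(m) conj(chi_l(m)) = 4 * [k = l].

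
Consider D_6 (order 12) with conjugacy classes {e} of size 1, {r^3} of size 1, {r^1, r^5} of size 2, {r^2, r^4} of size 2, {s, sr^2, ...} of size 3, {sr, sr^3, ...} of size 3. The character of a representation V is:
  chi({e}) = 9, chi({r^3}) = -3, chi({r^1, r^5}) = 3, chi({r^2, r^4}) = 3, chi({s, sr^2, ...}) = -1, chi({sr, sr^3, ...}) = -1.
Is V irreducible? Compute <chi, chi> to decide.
Not irreducible (reducible): <chi, chi> = 11 > 1.

Reasoning: <chi, chi> = (1/|G|) sum_C |C| * |chi(C)|^2 = (1/12)[1*|9|^2 + 1*|-3|^2 + 2*|3|^2 + 2*|3|^2 + 3*|-1|^2 + 3*|-1|^2]
  = (1/12)[(81) + (9) + (18) + (18) + (3) + (3)] = 132/12 = 11.
A character is irreducible iff <chi, chi> = 1, so this representation is reducible.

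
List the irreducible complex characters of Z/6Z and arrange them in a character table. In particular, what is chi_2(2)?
Character table of Z/6Z (irreps indexed chi_0,...,chi_5 with chi_k(m) = zeta_6^(k*m), zeta_6 = exp(2*pi*i/6)):
  irrep \ class  {0} (size 1)  {1} (size 1)    {2} (size 1)    {3} (size 1)  {4} (size 1)    {5} (size 1)  
  chi_0          1             1               1               1             1               1             
  chi_1          1             exp(I*pi/3)     exp(2*I*pi/3)   -1            exp(-2*I*pi/3)  exp(-I*pi/3)  
  chi_2          1             exp(2*I*pi/3)   exp(-2*I*pi/3)  1             exp(2*I*pi/3)   exp(-2*I*pi/3)
  chi_3          1             -1              1               -1            1               -1            
  chi_4          1             exp(-2*I*pi/3)  exp(2*I*pi/3)   1             exp(-2*I*pi/3)  exp(2*I*pi/3) 
  chi_5          1             exp(-I*pi/3)    exp(-2*I*pi/3)  -1            exp(2*I*pi/3)   exp(I*pi/3)   

Spot check: chi_2(2) = zeta_6^(2*2) = zeta_6^4 = exp(-2*I*pi/3).

Details: Z/6Z is abelian, so all 6 irreducible complex representations are 1-dimensional. They are given by chi_k(m) = zeta_6^(k*m) for k = 0,...,5. Row orthogonality: sum_m chi_k(m) conj(chi_l(m)) = 6 * [k = l].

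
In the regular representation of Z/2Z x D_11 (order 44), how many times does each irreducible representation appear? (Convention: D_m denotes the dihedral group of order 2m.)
Each irreducible V_i of dimension d_i appears with multiplicity d_i, i.e. rho_reg = (direct sum over all irreducibles V_i) d_i V_i. The irreducible dimensions for Z/2Z x D_11 are 1, 1, 1, 1, 2, 2, 2, 2, 2, 2, 2, 2, 2, 2: 4 irreducibles of dimension 1, each with multiplicity 1; 10 irreducibles of dimension 2, each with multiplicity 2. Total dimension 4*1*1 + 10*2*2 = 44 = |G|.

Explanation: General theorem: in the regular representation of a finite group G, each irreducible appears with multiplicity equal to its dimension. Check: dim(rho_reg) = sum d_i^2 = 1 + 1 + 1 + 1 + 4 + 4 + 4 + 4 + 4 + 4 + 4 + 4 + 4 + 4 = 44 = |G|.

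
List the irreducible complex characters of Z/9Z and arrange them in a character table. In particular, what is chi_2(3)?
Character table of Z/9Z (irreps indexed chi_0,...,chi_8 with chi_k(m) = zeta_9^(k*m), zeta_9 = exp(2*pi*i/9)):
  irrep \ class  {0} (size 1)  {1} (size 1)    {2} (size 1)    {3} (size 1)    {4} (size 1)    {5} (size 1)    {6} (size 1)    {7} (size 1)    {8} (size 1)  
  chi_0          1             1               1               1               1               1               1               1               1             
  chi_1          1             exp(2*I*pi/9)   exp(4*I*pi/9)   exp(2*I*pi/3)   exp(8*I*pi/9)   exp(-8*I*pi/9)  exp(-2*I*pi/3)  exp(-4*I*pi/9)  exp(-2*I*pi/9)
  chi_2          1             exp(4*I*pi/9)   exp(8*I*pi/9)   exp(-2*I*pi/3)  exp(-2*I*pi/9)  exp(2*I*pi/9)   exp(2*I*pi/3)   exp(-8*I*pi/9)  exp(-4*I*pi/9)
  chi_3          1             exp(2*I*pi/3)   exp(-2*I*pi/3)  1               exp(2*I*pi/3)   exp(-2*I*pi/3)  1               exp(2*I*pi/3)   exp(-2*I*pi/3)
  chi_4          1             exp(8*I*pi/9)   exp(-2*I*pi/9)  exp(2*I*pi/3)   exp(-4*I*pi/9)  exp(4*I*pi/9)   exp(-2*I*pi/3)  exp(2*I*pi/9)   exp(-8*I*pi/9)
  chi_5          1             exp(-8*I*pi/9)  exp(2*I*pi/9)   exp(-2*I*pi/3)  exp(4*I*pi/9)   exp(-4*I*pi/9)  exp(2*I*pi/3)   exp(-2*I*pi/9)  exp(8*I*pi/9) 
  chi_6          1             exp(-2*I*pi/3)  exp(2*I*pi/3)   1               exp(-2*I*pi/3)  exp(2*I*pi/3)   1               exp(-2*I*pi/3)  exp(2*I*pi/3) 
  chi_7          1             exp(-4*I*pi/9)  exp(-8*I*pi/9)  exp(2*I*pi/3)   exp(2*I*pi/9)   exp(-2*I*pi/9)  exp(-2*I*pi/3)  exp(8*I*pi/9)   exp(4*I*pi/9) 
  chi_8          1             exp(-2*I*pi/9)  exp(-4*I*pi/9)  exp(-2*I*pi/3)  exp(-8*I*pi/9)  exp(8*I*pi/9)   exp(2*I*pi/3)   exp(4*I*pi/9)   exp(2*I*pi/9) 

Spot check: chi_2(3) = zeta_9^(2*3) = zeta_9^6 = exp(-2*I*pi/3).

Reasoning: Z/9Z is abelian, so all 9 irreducible complex representations are 1-dimensional. They are given by chi_k(m) = zeta_9^(k*m) for k = 0,...,8. Row orthogonality: sum_m chi_k(m) conj(chi_l(m)) = 9 * [k = l].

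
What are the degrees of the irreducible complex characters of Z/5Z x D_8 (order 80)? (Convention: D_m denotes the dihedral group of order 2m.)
Dimensions: 1, 1, 1, 1, 1, 1, 1, 1, 1, 1, 1, 1, 1, 1, 1, 1, 1, 1, 1, 1, 2, 2, 2, 2, 2, 2, 2, 2, 2, 2, 2, 2, 2, 2, 2

Derivation: There are 35 irreducibles (= number of conjugacy classes). Their dimensions d_i satisfy sum d_i^2 = |G| = 80: 1 + 1 + 1 + 1 + 1 + 1 + 1 + 1 + 1 + 1 + 1 + 1 + 1 + 1 + 1 + 1 + 1 + 1 + 1 + 1 + 4 + 4 + 4 + 4 + 4 + 4 + 4 + 4 + 4 + 4 + 4 + 4 + 4 + 4 + 4 = 80. (For the product with Z/5Z: each of the 5 1-dim characters of Z/5Z tensors with each irrep of D_8, giving 5 copies of each D_8-dimension.)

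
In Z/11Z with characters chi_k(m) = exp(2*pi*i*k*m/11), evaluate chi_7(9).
chi_7(9) = zeta_11^63 = exp(-6*I*pi/11)

Justification: chi_7(9) = zeta_11^(7*9) = zeta_11^63. Since zeta_11^11 = 1, this equals zeta_11^8 = exp(2*pi*i*8/11) = exp(-6*I*pi/11).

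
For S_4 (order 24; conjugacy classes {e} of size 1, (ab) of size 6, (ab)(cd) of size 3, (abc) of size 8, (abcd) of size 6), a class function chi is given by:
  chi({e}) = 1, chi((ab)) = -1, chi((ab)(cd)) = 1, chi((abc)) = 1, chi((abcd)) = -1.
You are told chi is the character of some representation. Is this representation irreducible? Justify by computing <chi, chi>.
Irreducible: <chi, chi> = 1.

Derivation: <chi, chi> = (1/|G|) sum_C |C| * |chi(C)|^2 = (1/24)[1*|1|^2 + 6*|-1|^2 + 3*|1|^2 + 8*|1|^2 + 6*|-1|^2]
  = (1/24)[(1) + (6) + (3) + (8) + (6)] = 24/24 = 1.
A character is irreducible iff <chi, chi> = 1, so this representation is irreducible.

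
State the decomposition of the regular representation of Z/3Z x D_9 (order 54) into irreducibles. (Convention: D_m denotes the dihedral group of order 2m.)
Each irreducible V_i of dimension d_i appears with multiplicity d_i, i.e. rho_reg = (direct sum over all irreducibles V_i) d_i V_i. The irreducible dimensions for Z/3Z x D_9 are 1, 1, 1, 1, 1, 1, 2, 2, 2, 2, 2, 2, 2, 2, 2, 2, 2, 2: 6 irreducibles of dimension 1, each with multiplicity 1; 12 irreducibles of dimension 2, each with multiplicity 2. Total dimension 6*1*1 + 12*2*2 = 54 = |G|.

Details: General theorem: in the regular representation of a finite group G, each irreducible appears with multiplicity equal to its dimension. Check: dim(rho_reg) = sum d_i^2 = 1 + 1 + 1 + 1 + 1 + 1 + 4 + 4 + 4 + 4 + 4 + 4 + 4 + 4 + 4 + 4 + 4 + 4 = 54 = |G|.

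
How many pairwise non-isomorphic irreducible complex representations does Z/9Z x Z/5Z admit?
45

Proof sketch: The number of irreducible complex representations of a finite group equals its number of conjugacy classes. Z/9Z x Z/5Z is abelian of order 45, so every element is its own conjugacy class: 45 classes, so Z/9Z x Z/5Z (order 45) has exactly 45 irreducible complex representations.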